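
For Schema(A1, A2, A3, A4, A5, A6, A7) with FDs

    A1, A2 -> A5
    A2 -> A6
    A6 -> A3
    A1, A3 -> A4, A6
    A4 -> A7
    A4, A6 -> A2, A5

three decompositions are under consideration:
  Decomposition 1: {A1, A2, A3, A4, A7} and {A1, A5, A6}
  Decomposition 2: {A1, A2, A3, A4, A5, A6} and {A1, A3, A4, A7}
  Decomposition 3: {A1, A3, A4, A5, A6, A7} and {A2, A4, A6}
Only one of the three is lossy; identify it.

Decomposition 1

Decomposition 1: common = {A1}, closure = {A1} → lossy.
Decomposition 2: common = {A1, A3, A4}, closure = {A1, A2, A3, A4, A5, A6, A7} → lossless.
Decomposition 3: common = {A4, A6}, closure = {A2, A3, A4, A5, A6, A7} → lossless.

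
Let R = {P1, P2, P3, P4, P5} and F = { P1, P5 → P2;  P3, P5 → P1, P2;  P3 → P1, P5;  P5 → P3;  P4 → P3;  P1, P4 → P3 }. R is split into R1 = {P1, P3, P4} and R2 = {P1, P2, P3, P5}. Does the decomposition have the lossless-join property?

Yes

Common attributes: R1 ∩ R2 = {P1, P3}.
Closure of {P1, P3}: P3 → P1, P5 applies, adding P5; P1, P5 → P2 applies, adding P2. So (P1, P3)⁺ = {P1, P2, P3, P5}.
This closure contains every attribute of R2, so R1 ∩ R2 → R2. The join is lossless.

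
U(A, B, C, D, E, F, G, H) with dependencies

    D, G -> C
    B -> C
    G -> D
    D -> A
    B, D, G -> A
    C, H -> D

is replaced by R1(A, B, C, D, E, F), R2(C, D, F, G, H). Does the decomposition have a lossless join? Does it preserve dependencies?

lossy but dependency-preserving

Lossless test: (C, D, F)⁺ = {A, C, D, F}, which is a superkey of neither fragment — lossy.
Dependency preservation: B, D, G → A is not contained in any single fragment, but the restricted closure of its left-hand side across the fragments still reaches the right-hand side; the remaining FDs each lie inside some fragment. All dependencies are preserved.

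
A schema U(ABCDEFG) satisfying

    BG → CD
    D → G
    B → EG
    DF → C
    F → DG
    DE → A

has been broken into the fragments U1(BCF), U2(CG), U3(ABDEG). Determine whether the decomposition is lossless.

Chase test. Columns are ABCDEFG; row i has aⱼ where attribute j ∈ Ui, else bᵢⱼ.
Initial tableau (one row per fragment):
  row 1: b11 a2 a3 b14 b15 a6 b17
  row 2: b21 b22 a3 b24 b25 b26 a7
  row 3: a1 a2 b33 a4 a5 b36 a7
Rows 1 and 3 agree on B; apply B→EG and equate their EG entries.
Rows 1 and 3 agree on BG; apply BG→CD and equate their CD entries.
Rows 1 and 3 agree on DE; apply DE→A and equate their A entries.
Row 1 is now all distinguished symbols — the join is lossless.

Yes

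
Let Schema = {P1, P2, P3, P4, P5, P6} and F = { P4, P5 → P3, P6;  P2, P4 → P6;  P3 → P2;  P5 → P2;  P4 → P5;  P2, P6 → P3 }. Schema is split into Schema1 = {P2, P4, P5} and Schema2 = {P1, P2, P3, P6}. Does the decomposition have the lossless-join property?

No

Common attributes: Schema1 ∩ Schema2 = {P2}.
No dependency enlarges {P2}, so (P2)⁺ = {P2}.
The closure contains neither all of Schema1 = {P2, P4, P5} nor all of Schema2 = {P1, P2, P3, P6}, so the common attributes are not a superkey of either fragment. The join is lossy.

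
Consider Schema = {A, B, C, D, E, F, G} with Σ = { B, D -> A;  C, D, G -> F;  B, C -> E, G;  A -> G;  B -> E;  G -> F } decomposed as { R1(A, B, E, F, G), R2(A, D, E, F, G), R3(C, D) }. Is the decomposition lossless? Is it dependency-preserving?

lossy and not dependency-preserving

Lossless test (chase): applying each FD to every pair of rows produces no changes in the tableau, so no row becomes fully distinguished — the join is lossy.
Dependency preservation: the restricted closure of {B, D} across the fragments never reaches {A}, so B, D → A cannot be enforced without a join — not preserved.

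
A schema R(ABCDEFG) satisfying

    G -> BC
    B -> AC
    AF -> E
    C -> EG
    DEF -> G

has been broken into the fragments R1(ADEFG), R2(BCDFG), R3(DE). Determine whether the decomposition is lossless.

Chase test. Columns are ABCDEFG; row i has aⱼ where attribute j ∈ Ri, else bᵢⱼ.
Initial tableau (one row per fragment):
  row 1: a1 b12 b13 a4 a5 a6 a7
  row 2: b21 a2 a3 a4 b25 a6 a7
  row 3: b31 b32 b33 a4 a5 b36 b37
Rows 1 and 2 agree on G; apply G→BC and equate their BC entries.
Rows 1 and 2 agree on B; apply B→AC and equate their AC entries.
Rows 1 and 2 agree on AF; apply AF→E and equate their E entries.
Row 1 is now all distinguished symbols — the join is lossless.

Yes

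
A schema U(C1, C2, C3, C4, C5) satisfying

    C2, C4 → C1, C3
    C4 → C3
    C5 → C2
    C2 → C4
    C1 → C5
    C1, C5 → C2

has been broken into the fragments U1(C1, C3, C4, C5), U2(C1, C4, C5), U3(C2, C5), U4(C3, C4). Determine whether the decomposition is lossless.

Yes

Chase test. Columns are C1, C2, C3, C4, C5; row i has aⱼ where attribute j ∈ Ui, else bᵢⱼ.
Initial tableau (one row per fragment):
  row 1: a1 b12 a3 a4 a5
  row 2: a1 b22 b23 a4 a5
  row 3: b31 a2 b33 b34 a5
  row 4: b41 b42 a3 a4 b45
Rows 1 and 2 agree on C4; apply C4→C3 and equate their C3 entries.
Rows 1 and 2 agree on C5; apply C5→C2 and equate their C2 entries.
Rows 1 and 3 agree on C5; apply C5→C2 and equate their C2 entries.
Rows 1 and 3 agree on C2; apply C2→C4 and equate their C4 entries.
Rows 1 and 3 agree on C2, C4; apply C2, C4→C1, C3 and equate their C1, C3 entries.
Row 1 is now all distinguished symbols — the join is lossless.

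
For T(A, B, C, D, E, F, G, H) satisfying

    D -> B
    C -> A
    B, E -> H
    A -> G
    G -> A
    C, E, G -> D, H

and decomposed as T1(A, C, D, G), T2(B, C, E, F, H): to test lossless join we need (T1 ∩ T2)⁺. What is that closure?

T1 ∩ T2 = {C}.
C → A applies, adding A
A → G applies, adding G
Closure: {A, C, G}.

A, C, G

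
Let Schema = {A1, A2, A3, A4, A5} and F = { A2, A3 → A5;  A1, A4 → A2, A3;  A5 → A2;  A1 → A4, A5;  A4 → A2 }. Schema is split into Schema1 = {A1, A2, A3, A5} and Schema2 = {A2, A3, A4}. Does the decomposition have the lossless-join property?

No

Common attributes: Schema1 ∩ Schema2 = {A2, A3}.
Closure of {A2, A3}: A2, A3 → A5 applies, adding A5. So (A2, A3)⁺ = {A2, A3, A5}.
The closure contains neither all of Schema1 = {A1, A2, A3, A5} nor all of Schema2 = {A2, A3, A4}, so the common attributes are not a superkey of either fragment. The join is lossy.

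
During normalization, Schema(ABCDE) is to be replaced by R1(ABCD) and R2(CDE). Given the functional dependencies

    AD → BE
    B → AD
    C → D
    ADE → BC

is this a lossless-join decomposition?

Common attributes: R1 ∩ R2 = {CD}.
No dependency enlarges {CD}, so (CD)⁺ = {CD}.
The closure contains neither all of R1 = {ABCD} nor all of R2 = {CDE}, so the common attributes are not a superkey of either fragment. The join is lossy.

No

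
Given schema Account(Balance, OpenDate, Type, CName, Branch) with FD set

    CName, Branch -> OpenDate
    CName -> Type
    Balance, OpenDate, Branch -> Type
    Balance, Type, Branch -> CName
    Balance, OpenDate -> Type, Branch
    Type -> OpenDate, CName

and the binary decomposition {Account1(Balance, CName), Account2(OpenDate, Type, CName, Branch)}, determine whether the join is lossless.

No

Common attributes: Account1 ∩ Account2 = {CName}.
Closure of {CName}: CName → Type applies, adding Type; Type → OpenDate, CName applies, adding OpenDate. So (CName)⁺ = {OpenDate, Type, CName}.
The closure contains neither all of Account1 = {Balance, CName} nor all of Account2 = {OpenDate, Type, CName, Branch}, so the common attributes are not a superkey of either fragment. The join is lossy.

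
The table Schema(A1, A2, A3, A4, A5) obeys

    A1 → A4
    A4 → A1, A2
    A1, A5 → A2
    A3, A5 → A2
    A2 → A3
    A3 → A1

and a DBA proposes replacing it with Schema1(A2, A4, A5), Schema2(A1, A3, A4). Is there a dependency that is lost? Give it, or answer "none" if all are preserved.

A1 → A4 lies within Schema2.
A4 → A1, A2: restricted closure across fragments reaches A1, A2.
A1, A5 → A2: restricted closure across fragments reaches A2.
A3, A5 → A2: restricted closure across fragments reaches A2.
A2 → A3: restricted closure across fragments reaches A3.
A3 → A1 lies within Schema2.
Every dependency is enforceable on the fragments, so the decomposition is dependency-preserving.

none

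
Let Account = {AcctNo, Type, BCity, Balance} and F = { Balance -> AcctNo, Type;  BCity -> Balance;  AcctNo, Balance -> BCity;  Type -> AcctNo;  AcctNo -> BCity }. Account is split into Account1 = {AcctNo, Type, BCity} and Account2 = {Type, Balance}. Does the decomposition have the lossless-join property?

Yes

Common attributes: Account1 ∩ Account2 = {Type}.
Closure of {Type}: Type → AcctNo applies, adding AcctNo; AcctNo → BCity applies, adding BCity; BCity → Balance applies, adding Balance. So (Type)⁺ = {AcctNo, Type, BCity, Balance}.
This closure contains every attribute of Account1, so Account1 ∩ Account2 → Account1. The join is lossless.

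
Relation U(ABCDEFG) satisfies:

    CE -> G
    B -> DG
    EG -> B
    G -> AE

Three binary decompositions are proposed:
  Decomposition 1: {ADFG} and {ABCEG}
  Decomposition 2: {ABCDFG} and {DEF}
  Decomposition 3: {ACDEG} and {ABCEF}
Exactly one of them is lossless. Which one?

Decomposition 1: common = {AG}, closure = {ABDEG} → lossy.
Decomposition 2: common = {DF}, closure = {DF} → lossy.
Decomposition 3: common = {ACE}, closure = {ABCDEG} → lossless.

Decomposition 3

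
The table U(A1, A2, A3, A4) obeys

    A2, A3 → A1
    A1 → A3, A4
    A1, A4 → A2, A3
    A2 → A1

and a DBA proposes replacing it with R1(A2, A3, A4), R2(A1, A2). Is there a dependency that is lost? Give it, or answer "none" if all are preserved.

none

A2, A3 → A1: restricted closure across fragments reaches A1.
A1 → A3, A4: restricted closure across fragments reaches A3, A4.
A1, A4 → A2, A3: restricted closure across fragments reaches A2, A3.
A2 → A1 lies within R2.
Every dependency is enforceable on the fragments, so the decomposition is dependency-preserving.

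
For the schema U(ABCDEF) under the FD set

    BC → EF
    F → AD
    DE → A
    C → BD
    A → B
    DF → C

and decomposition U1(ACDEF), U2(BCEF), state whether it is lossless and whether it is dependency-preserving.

Lossless test: (CEF)⁺ = {ABCDEF}, which contains all of one fragment — lossless.
Dependency preservation: the restricted closure of {A} across the fragments never reaches {B}, so A → B cannot be enforced without a join — not preserved.

lossless but not dependency-preserving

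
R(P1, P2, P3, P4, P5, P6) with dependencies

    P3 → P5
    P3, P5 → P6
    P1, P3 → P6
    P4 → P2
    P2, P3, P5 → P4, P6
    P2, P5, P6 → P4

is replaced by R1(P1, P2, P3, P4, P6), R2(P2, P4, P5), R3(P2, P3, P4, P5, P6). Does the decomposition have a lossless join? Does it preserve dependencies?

lossless and dependency-preserving

Lossless test (chase): Rows 1 and 3 agree on P3; apply P3→P5 and equate their P5 entries. Row 1 is now all distinguished symbols — the join is lossless.
Dependency preservation: every FD's attributes lie within a single fragment, so each can be enforced locally — preserved.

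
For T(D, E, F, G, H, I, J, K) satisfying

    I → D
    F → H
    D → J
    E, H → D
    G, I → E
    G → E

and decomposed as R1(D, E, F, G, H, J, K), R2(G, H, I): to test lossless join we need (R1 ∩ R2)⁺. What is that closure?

D, E, G, H, J

R1 ∩ R2 = {G, H}.
G → E applies, adding E
E, H → D applies, adding D
D → J applies, adding J
Closure: {D, E, G, H, J}.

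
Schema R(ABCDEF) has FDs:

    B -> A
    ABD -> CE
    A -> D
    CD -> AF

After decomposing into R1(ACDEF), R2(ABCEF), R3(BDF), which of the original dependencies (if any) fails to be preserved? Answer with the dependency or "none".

B → A lies within R2.
ABD → CE: restricted closure across fragments reaches CE.
A → D lies within R1.
CD → AF lies within R1.
Every dependency is enforceable on the fragments, so the decomposition is dependency-preserving.

none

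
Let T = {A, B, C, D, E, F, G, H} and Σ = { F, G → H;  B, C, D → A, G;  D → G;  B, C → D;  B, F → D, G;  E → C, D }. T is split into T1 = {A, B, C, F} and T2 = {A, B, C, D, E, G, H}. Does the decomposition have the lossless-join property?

Common attributes: T1 ∩ T2 = {A, B, C}.
Closure of {A, B, C}: B, C → D applies, adding D; B, C, D → A, G applies, adding G. So (A, B, C)⁺ = {A, B, C, D, G}.
The closure contains neither all of T1 = {A, B, C, F} nor all of T2 = {A, B, C, D, E, G, H}, so the common attributes are not a superkey of either fragment. The join is lossy.

No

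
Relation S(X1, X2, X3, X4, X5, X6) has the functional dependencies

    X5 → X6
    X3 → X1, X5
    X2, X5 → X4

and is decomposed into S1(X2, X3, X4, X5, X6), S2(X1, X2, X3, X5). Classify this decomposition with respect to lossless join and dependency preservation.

Lossless test: (X2, X3, X5)⁺ = {X1, X2, X3, X4, X5, X6}, which contains all of one fragment — lossless.
Dependency preservation: every FD's attributes lie within a single fragment, so each can be enforced locally — preserved.

lossless and dependency-preserving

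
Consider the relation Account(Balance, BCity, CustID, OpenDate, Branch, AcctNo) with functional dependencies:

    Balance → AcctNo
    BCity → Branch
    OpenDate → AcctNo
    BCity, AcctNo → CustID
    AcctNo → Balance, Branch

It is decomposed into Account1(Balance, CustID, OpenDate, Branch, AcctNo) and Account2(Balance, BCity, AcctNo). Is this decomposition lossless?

No

Common attributes: Account1 ∩ Account2 = {Balance, AcctNo}.
Closure of {Balance, AcctNo}: AcctNo → Balance, Branch applies, adding Branch. So (Balance, AcctNo)⁺ = {Balance, Branch, AcctNo}.
The closure contains neither all of Account1 = {Balance, CustID, OpenDate, Branch, AcctNo} nor all of Account2 = {Balance, BCity, AcctNo}, so the common attributes are not a superkey of either fragment. The join is lossy.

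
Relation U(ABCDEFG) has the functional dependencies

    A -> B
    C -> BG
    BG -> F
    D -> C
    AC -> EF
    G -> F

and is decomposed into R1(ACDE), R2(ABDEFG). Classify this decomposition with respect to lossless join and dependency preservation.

Lossless test: (ADE)⁺ = {ABCDEFG}, which contains all of one fragment — lossless.
Dependency preservation: the restricted closure of {C} across the fragments never reaches {BG}, so C → BG cannot be enforced without a join — not preserved.

lossless but not dependency-preserving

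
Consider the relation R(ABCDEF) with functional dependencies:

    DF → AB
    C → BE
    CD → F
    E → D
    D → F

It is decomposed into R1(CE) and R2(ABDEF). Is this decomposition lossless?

Common attributes: R1 ∩ R2 = {E}.
Closure of {E}: E → D applies, adding D; D → F applies, adding F; DF → AB applies, adding AB. So (E)⁺ = {ABDEF}.
This closure contains every attribute of R2, so R1 ∩ R2 → R2. The join is lossless.

Yes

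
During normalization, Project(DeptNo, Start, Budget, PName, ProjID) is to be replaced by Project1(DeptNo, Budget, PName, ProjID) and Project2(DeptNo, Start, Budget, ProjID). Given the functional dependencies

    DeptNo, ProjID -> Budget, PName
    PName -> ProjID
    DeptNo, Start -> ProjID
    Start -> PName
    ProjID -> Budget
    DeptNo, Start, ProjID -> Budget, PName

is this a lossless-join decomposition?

Common attributes: Project1 ∩ Project2 = {DeptNo, Budget, ProjID}.
Closure of {DeptNo, Budget, ProjID}: DeptNo, ProjID → Budget, PName applies, adding PName. So (DeptNo, Budget, ProjID)⁺ = {DeptNo, Budget, PName, ProjID}.
This closure contains every attribute of Project1, so Project1 ∩ Project2 → Project1. The join is lossless.

Yes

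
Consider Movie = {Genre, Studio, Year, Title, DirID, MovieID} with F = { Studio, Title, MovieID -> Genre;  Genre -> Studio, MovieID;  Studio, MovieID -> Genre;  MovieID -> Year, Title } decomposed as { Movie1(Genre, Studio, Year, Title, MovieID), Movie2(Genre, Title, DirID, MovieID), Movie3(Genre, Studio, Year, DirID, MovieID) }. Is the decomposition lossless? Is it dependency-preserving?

Lossless test (chase): Rows 1 and 2 agree on Genre; apply Genre→Studio, MovieID and equate their Studio, MovieID entries. Rows 1 and 2 agree on MovieID; apply MovieID→Year, Title and equate their Year, Title entries. Rows 1 and 3 agree on MovieID; apply MovieID→Year, Title and equate their Year, Title entries. Row 2 is now all distinguished symbols — the join is lossless.
Dependency preservation: every FD's attributes lie within a single fragment, so each can be enforced locally — preserved.

lossless and dependency-preserving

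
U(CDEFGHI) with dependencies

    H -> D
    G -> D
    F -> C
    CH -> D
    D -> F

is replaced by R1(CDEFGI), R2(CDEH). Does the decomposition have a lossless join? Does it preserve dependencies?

lossy but dependency-preserving

Lossless test: (CDE)⁺ = {CDEF}, which is a superkey of neither fragment — lossy.
Dependency preservation: every FD's attributes lie within a single fragment, so each can be enforced locally — preserved.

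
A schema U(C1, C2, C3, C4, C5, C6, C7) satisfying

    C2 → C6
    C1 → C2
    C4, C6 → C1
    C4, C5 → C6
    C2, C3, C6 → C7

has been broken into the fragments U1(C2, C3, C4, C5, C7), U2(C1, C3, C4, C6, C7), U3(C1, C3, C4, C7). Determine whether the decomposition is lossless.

No

Chase test. Columns are C1, C2, C3, C4, C5, C6, C7; row i has aⱼ where attribute j ∈ Ui, else bᵢⱼ.
Initial tableau (one row per fragment):
  row 1: b11 a2 a3 a4 a5 b16 a7
  row 2: a1 b22 a3 a4 b25 a6 a7
  row 3: a1 b32 a3 a4 b35 b36 a7
Rows 2 and 3 agree on C1; apply C1→C2 and equate their C2 entries.
Rows 2 and 3 agree on C2; apply C2→C6 and equate their C6 entries.
No row becomes fully distinguished — the join is lossy.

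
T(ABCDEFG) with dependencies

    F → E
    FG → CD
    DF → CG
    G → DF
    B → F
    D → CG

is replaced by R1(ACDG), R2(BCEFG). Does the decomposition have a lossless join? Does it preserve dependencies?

lossy but dependency-preserving

Lossless test: (CG)⁺ = {CDEFG}, which is a superkey of neither fragment — lossy.
Dependency preservation: FG → CD; DF → CG; G → DF are not contained in any single fragment, but the restricted closure of each left-hand side across the fragments still reaches the right-hand side; the remaining FDs each lie inside some fragment. All dependencies are preserved.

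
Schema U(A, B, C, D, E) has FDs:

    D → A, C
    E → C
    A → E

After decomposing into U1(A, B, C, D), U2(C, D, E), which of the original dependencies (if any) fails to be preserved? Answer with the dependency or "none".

A → E

Check A → E: no single fragment contains all of {A, E}, and the restricted closure of {A} across the fragments never reaches {E}.
D → A, C is preserved.
E → C is preserved.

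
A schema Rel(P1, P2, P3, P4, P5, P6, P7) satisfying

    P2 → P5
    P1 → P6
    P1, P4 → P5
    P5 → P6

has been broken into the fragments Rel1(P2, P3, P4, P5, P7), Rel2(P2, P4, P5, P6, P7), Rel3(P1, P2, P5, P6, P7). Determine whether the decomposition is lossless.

No

Chase test. Columns are P1, P2, P3, P4, P5, P6, P7; row i has aⱼ where attribute j ∈ Reli, else bᵢⱼ.
Initial tableau (one row per fragment):
  row 1: b11 a2 a3 a4 a5 b16 a7
  row 2: b21 a2 b23 a4 a5 a6 a7
  row 3: a1 a2 b33 b34 a5 a6 a7
Rows 1 and 2 agree on P5; apply P5→P6 and equate their P6 entries.
No row becomes fully distinguished — the join is lossy.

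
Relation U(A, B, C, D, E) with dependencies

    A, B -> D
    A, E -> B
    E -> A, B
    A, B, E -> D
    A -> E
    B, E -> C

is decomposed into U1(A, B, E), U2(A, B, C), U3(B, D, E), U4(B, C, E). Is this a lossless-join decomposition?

Chase test. Columns are A, B, C, D, E; row i has aⱼ where attribute j ∈ Ui, else bᵢⱼ.
Initial tableau (one row per fragment):
  row 1: a1 a2 b13 b14 a5
  row 2: a1 a2 a3 b24 b25
  row 3: b31 a2 b33 a4 a5
  row 4: b41 a2 a3 b44 a5
Rows 1 and 2 agree on A, B; apply A, B→D and equate their D entries.
Rows 1 and 3 agree on E; apply E→A, B and equate their A, B entries.
Rows 1 and 4 agree on E; apply E→A, B and equate their A, B entries.
Rows 1 and 3 agree on A, B, E; apply A, B, E→D and equate their D entries.
Rows 1 and 4 agree on A, B, E; apply A, B, E→D and equate their D entries.
Rows 1 and 2 agree on A; apply A→E and equate their E entries.
Rows 1 and 2 agree on B, E; apply B, E→C and equate their C entries.
Rows 1 and 3 agree on B, E; apply B, E→C and equate their C entries.
Row 1 is now all distinguished symbols — the join is lossless.

Yes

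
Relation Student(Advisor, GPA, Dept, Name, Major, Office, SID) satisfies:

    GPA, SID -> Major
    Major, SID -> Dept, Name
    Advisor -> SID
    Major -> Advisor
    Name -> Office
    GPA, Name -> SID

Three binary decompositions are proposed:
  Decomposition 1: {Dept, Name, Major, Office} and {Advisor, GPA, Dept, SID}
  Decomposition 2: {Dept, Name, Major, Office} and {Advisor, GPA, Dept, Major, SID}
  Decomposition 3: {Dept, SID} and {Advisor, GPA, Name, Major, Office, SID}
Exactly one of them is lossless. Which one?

Decomposition 1: common = {Dept}, closure = {Dept} → lossy.
Decomposition 2: common = {Dept, Major}, closure = {Advisor, Dept, Name, Major, Office, SID} → lossless.
Decomposition 3: common = {SID}, closure = {SID} → lossy.

Decomposition 2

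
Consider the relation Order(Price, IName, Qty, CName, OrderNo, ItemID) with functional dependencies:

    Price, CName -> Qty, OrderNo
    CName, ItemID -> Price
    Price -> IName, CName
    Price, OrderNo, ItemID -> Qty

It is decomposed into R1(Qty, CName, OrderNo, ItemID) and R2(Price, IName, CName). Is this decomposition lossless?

Common attributes: R1 ∩ R2 = {CName}.
No dependency enlarges {CName}, so (CName)⁺ = {CName}.
The closure contains neither all of R1 = {Qty, CName, OrderNo, ItemID} nor all of R2 = {Price, IName, CName}, so the common attributes are not a superkey of either fragment. The join is lossy.

No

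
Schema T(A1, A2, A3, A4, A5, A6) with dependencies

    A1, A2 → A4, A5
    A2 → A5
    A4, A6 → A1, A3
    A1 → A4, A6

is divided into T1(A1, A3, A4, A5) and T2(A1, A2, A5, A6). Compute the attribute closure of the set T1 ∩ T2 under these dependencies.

T1 ∩ T2 = {A1, A5}.
A1 → A4, A6 applies, adding A4, A6
A4, A6 → A1, A3 applies, adding A3
Closure: {A1, A3, A4, A5, A6}.

A1, A3, A4, A5, A6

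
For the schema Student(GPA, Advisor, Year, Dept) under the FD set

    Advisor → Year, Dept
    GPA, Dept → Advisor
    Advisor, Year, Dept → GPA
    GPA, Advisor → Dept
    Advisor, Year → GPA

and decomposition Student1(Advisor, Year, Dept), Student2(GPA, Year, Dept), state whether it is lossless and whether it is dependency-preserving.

lossy and not dependency-preserving

Lossless test: (Year, Dept)⁺ = {Year, Dept}, which is a superkey of neither fragment — lossy.
Dependency preservation: the restricted closure of {GPA, Dept} across the fragments never reaches {Advisor}, so GPA, Dept → Advisor cannot be enforced without a join — not preserved.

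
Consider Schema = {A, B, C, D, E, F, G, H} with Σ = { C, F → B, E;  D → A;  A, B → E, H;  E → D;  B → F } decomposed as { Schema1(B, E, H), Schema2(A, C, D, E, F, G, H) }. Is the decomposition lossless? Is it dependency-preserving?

lossy and not dependency-preserving

Lossless test: (E, H)⁺ = {A, D, E, H}, which is a superkey of neither fragment — lossy.
Dependency preservation: the restricted closure of {C, F} across the fragments never reaches {B, E}, so C, F → B, E cannot be enforced without a join — not preserved.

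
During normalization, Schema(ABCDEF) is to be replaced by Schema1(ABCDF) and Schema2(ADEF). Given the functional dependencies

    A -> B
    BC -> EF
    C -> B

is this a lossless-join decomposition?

No

Common attributes: Schema1 ∩ Schema2 = {ADF}.
Closure of {ADF}: A → B applies, adding B. So (ADF)⁺ = {ABDF}.
The closure contains neither all of Schema1 = {ABCDF} nor all of Schema2 = {ADEF}, so the common attributes are not a superkey of either fragment. The join is lossy.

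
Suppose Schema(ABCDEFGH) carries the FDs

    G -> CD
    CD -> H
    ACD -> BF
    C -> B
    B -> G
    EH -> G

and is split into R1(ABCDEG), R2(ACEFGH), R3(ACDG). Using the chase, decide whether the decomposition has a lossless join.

Chase test. Columns are ABCDEFGH; row i has aⱼ where attribute j ∈ Ri, else bᵢⱼ.
Initial tableau (one row per fragment):
  row 1: a1 a2 a3 a4 a5 b16 a7 b18
  row 2: a1 b22 a3 b24 a5 a6 a7 a8
  row 3: a1 b32 a3 a4 b35 b36 a7 b38
Rows 1 and 2 agree on G; apply G→CD and equate their CD entries.
Rows 1 and 2 agree on CD; apply CD→H and equate their H entries.
Rows 1 and 3 agree on CD; apply CD→H and equate their H entries.
Rows 1 and 2 agree on ACD; apply ACD→BF and equate their BF entries.
Rows 1 and 3 agree on ACD; apply ACD→BF and equate their BF entries.
Row 1 is now all distinguished symbols — the join is lossless.

Yes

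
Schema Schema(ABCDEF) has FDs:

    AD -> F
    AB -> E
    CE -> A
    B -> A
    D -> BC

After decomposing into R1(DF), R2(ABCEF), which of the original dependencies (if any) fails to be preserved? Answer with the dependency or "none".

D -> BC

Check D → BC: no single fragment contains all of {BCD}, and the restricted closure of {D} across the fragments never reaches {BC}.
AD → F is preserved.
AB → E is preserved.
CE → A is preserved.
B → A is preserved.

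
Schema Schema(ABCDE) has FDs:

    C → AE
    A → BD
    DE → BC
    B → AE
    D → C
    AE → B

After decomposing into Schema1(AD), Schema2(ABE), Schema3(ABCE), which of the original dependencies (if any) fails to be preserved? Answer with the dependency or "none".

C → AE lies within Schema3.
A → BD: restricted closure across fragments reaches BD.
DE → BC: restricted closure across fragments reaches BC.
B → AE lies within Schema2.
D → C: restricted closure across fragments reaches C.
AE → B lies within Schema2.
Every dependency is enforceable on the fragments, so the decomposition is dependency-preserving.

none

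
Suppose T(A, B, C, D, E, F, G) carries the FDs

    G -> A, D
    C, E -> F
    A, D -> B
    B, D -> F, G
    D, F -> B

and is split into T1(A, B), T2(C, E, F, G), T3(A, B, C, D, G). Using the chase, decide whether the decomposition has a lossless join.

Yes

Chase test. Columns are A, B, C, D, E, F, G; row i has aⱼ where attribute j ∈ Ti, else bᵢⱼ.
Initial tableau (one row per fragment):
  row 1: a1 a2 b13 b14 b15 b16 b17
  row 2: b21 b22 a3 b24 a5 a6 a7
  row 3: a1 a2 a3 a4 b35 b36 a7
Rows 2 and 3 agree on G; apply G→A, D and equate their A, D entries.
Rows 2 and 3 agree on A, D; apply A, D→B and equate their B entries.
Rows 2 and 3 agree on B, D; apply B, D→F, G and equate their F, G entries.
Row 2 is now all distinguished symbols — the join is lossless.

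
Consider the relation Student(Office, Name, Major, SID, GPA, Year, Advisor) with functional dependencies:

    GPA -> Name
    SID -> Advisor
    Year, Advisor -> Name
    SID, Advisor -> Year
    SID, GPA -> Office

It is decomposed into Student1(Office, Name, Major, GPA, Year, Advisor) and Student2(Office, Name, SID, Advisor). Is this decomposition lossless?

No

Common attributes: Student1 ∩ Student2 = {Office, Name, Advisor}.
No dependency enlarges {Office, Name, Advisor}, so (Office, Name, Advisor)⁺ = {Office, Name, Advisor}.
The closure contains neither all of Student1 = {Office, Name, Major, GPA, Year, Advisor} nor all of Student2 = {Office, Name, SID, Advisor}, so the common attributes are not a superkey of either fragment. The join is lossy.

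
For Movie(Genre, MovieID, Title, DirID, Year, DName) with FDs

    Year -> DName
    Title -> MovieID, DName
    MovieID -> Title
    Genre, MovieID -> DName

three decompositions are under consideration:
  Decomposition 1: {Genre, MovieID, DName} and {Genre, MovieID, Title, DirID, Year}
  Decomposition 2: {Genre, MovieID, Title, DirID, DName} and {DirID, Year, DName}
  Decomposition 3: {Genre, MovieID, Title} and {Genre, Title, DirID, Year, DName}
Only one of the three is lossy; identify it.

Decomposition 1: common = {Genre, MovieID}, closure = {Genre, MovieID, Title, DName} → lossless.
Decomposition 2: common = {DirID, DName}, closure = {DirID, DName} → lossy.
Decomposition 3: common = {Genre, Title}, closure = {Genre, MovieID, Title, DName} → lossless.

Decomposition 2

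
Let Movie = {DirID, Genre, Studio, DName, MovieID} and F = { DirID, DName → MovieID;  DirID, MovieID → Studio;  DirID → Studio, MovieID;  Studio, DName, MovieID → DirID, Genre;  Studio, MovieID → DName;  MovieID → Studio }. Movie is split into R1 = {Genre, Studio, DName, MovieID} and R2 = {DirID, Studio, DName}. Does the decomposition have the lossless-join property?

Common attributes: R1 ∩ R2 = {Studio, DName}.
No dependency enlarges {Studio, DName}, so (Studio, DName)⁺ = {Studio, DName}.
The closure contains neither all of R1 = {Genre, Studio, DName, MovieID} nor all of R2 = {DirID, Studio, DName}, so the common attributes are not a superkey of either fragment. The join is lossy.

No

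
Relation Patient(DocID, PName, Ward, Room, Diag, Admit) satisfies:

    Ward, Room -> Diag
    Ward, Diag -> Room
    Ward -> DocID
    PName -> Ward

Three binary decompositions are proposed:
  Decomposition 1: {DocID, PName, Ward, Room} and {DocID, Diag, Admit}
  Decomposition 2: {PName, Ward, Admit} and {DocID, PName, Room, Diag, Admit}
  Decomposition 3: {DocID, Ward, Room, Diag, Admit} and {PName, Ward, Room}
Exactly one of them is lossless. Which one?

Decomposition 2

Decomposition 1: common = {DocID}, closure = {DocID} → lossy.
Decomposition 2: common = {PName, Admit}, closure = {DocID, PName, Ward, Admit} → lossless.
Decomposition 3: common = {Ward, Room}, closure = {DocID, Ward, Room, Diag} → lossy.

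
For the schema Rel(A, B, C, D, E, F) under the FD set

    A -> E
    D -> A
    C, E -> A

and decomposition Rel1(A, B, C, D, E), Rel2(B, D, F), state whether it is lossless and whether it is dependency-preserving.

Lossless test: (B, D)⁺ = {A, B, D, E}, which is a superkey of neither fragment — lossy.
Dependency preservation: every FD's attributes lie within a single fragment, so each can be enforced locally — preserved.

lossy but dependency-preserving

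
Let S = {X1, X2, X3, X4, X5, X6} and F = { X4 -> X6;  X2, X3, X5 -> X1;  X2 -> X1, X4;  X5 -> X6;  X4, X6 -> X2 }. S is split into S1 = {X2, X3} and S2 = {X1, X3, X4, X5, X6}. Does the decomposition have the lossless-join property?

No

Common attributes: S1 ∩ S2 = {X3}.
No dependency enlarges {X3}, so (X3)⁺ = {X3}.
The closure contains neither all of S1 = {X2, X3} nor all of S2 = {X1, X3, X4, X5, X6}, so the common attributes are not a superkey of either fragment. The join is lossy.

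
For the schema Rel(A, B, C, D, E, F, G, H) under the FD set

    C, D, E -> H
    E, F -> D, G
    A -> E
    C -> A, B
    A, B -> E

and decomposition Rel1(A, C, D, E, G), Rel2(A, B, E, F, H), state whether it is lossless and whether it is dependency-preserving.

Lossless test: (A, E)⁺ = {A, E}, which is a superkey of neither fragment — lossy.
Dependency preservation: the restricted closure of {C, D, E} across the fragments never reaches {H}, so C, D, E → H cannot be enforced without a join — not preserved.

lossy and not dependency-preserving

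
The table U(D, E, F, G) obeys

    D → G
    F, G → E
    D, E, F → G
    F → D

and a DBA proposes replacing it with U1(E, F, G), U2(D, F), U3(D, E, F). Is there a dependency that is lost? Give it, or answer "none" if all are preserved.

Check D → G: no single fragment contains all of {D, G}, and the restricted closure of {D} across the fragments never reaches {G}.
F, G → E is preserved.
D, E, F → G is preserved.
F → D is preserved.

D → G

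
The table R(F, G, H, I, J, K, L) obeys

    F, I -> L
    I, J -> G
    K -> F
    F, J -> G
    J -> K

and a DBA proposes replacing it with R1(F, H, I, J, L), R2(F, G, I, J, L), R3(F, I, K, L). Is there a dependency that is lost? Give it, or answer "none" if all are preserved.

Check J → K: no single fragment contains all of {J, K}, and the restricted closure of {J} across the fragments never reaches {K}.
F, I → L is preserved.
I, J → G is preserved.
K → F is preserved.
F, J → G is preserved.

J -> K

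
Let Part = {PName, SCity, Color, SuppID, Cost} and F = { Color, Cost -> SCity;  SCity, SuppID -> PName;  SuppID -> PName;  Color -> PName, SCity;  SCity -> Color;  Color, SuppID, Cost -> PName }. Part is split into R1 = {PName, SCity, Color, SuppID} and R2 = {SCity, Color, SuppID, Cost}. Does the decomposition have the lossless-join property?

Common attributes: R1 ∩ R2 = {SCity, Color, SuppID}.
Closure of {SCity, Color, SuppID}: SCity, SuppID → PName applies, adding PName. So (SCity, Color, SuppID)⁺ = {PName, SCity, Color, SuppID}.
This closure contains every attribute of R1, so R1 ∩ R2 → R1. The join is lossless.

Yes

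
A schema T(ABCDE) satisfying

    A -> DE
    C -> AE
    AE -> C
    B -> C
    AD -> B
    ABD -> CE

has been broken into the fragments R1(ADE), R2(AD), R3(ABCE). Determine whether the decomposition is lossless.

Yes

Chase test. Columns are ABCDE; row i has aⱼ where attribute j ∈ Ri, else bᵢⱼ.
Initial tableau (one row per fragment):
  row 1: a1 b12 b13 a4 a5
  row 2: a1 b22 b23 a4 b25
  row 3: a1 a2 a3 b34 a5
Rows 1 and 2 agree on A; apply A→DE and equate their DE entries.
Rows 1 and 3 agree on A; apply A→DE and equate their DE entries.
Rows 1 and 2 agree on AE; apply AE→C and equate their C entries.
Rows 1 and 3 agree on AE; apply AE→C and equate their C entries.
Rows 1 and 2 agree on AD; apply AD→B and equate their B entries.
Rows 1 and 3 agree on AD; apply AD→B and equate their B entries.
Row 1 is now all distinguished symbols — the join is lossless.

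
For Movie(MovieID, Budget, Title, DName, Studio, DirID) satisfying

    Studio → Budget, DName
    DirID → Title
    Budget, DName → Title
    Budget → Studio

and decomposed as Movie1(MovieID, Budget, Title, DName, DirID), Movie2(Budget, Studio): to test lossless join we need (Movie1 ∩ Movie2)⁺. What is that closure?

Budget, Title, DName, Studio

Movie1 ∩ Movie2 = {Budget}.
Budget → Studio applies, adding Studio
Studio → Budget, DName applies, adding DName
Budget, DName → Title applies, adding Title
Closure: {Budget, Title, DName, Studio}.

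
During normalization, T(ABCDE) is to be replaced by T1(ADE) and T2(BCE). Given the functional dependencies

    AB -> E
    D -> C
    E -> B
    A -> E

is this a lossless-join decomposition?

No

Common attributes: T1 ∩ T2 = {E}.
Closure of {E}: E → B applies, adding B. So (E)⁺ = {BE}.
The closure contains neither all of T1 = {ADE} nor all of T2 = {BCE}, so the common attributes are not a superkey of either fragment. The join is lossy.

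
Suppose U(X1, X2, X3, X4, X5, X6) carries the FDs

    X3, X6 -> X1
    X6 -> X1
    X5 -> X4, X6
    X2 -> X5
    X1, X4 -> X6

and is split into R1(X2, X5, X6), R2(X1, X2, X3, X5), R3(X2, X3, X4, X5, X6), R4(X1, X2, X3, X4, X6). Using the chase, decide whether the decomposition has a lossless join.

Yes

Chase test. Columns are X1, X2, X3, X4, X5, X6; row i has aⱼ where attribute j ∈ Ri, else bᵢⱼ.
Initial tableau (one row per fragment):
  row 1: b11 a2 b13 b14 a5 a6
  row 2: a1 a2 a3 b24 a5 b26
  row 3: b31 a2 a3 a4 a5 a6
  row 4: a1 a2 a3 a4 b45 a6
Rows 3 and 4 agree on X3, X6; apply X3, X6→X1 and equate their X1 entries.
Rows 1 and 3 agree on X6; apply X6→X1 and equate their X1 entries.
Rows 1 and 2 agree on X5; apply X5→X4, X6 and equate their X4, X6 entries.
Rows 1 and 3 agree on X5; apply X5→X4, X6 and equate their X4, X6 entries.
Rows 1 and 4 agree on X2; apply X2→X5 and equate their X5 entries.
Row 2 is now all distinguished symbols — the join is lossless.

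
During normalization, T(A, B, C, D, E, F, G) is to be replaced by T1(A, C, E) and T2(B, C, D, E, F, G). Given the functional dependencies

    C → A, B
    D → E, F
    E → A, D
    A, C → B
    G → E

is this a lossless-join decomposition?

Common attributes: T1 ∩ T2 = {C, E}.
Closure of {C, E}: C → A, B applies, adding A, B; E → A, D applies, adding D; D → E, F applies, adding F. So (C, E)⁺ = {A, B, C, D, E, F}.
This closure contains every attribute of T1, so T1 ∩ T2 → T1. The join is lossless.

Yes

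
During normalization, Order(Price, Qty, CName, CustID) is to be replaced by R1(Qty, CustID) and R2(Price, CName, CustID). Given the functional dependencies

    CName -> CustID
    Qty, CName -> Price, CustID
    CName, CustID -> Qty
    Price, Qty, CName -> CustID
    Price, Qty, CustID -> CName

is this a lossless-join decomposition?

No

Common attributes: R1 ∩ R2 = {CustID}.
No dependency enlarges {CustID}, so (CustID)⁺ = {CustID}.
The closure contains neither all of R1 = {Qty, CustID} nor all of R2 = {Price, CName, CustID}, so the common attributes are not a superkey of either fragment. The join is lossy.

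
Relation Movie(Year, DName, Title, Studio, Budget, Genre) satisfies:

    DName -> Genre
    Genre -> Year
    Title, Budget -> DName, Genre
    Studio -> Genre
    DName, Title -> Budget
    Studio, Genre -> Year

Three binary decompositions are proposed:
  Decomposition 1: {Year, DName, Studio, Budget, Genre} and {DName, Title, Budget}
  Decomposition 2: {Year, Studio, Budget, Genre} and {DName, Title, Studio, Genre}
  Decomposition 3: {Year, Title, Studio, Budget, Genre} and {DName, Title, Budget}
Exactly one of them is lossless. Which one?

Decomposition 1: common = {DName, Budget}, closure = {Year, DName, Budget, Genre} → lossy.
Decomposition 2: common = {Studio, Genre}, closure = {Year, Studio, Genre} → lossy.
Decomposition 3: common = {Title, Budget}, closure = {Year, DName, Title, Budget, Genre} → lossless.

Decomposition 3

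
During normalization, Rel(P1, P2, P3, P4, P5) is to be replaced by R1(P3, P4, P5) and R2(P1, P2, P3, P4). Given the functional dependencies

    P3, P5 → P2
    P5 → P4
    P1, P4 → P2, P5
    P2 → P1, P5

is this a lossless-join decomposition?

Common attributes: R1 ∩ R2 = {P3, P4}.
No dependency enlarges {P3, P4}, so (P3, P4)⁺ = {P3, P4}.
The closure contains neither all of R1 = {P3, P4, P5} nor all of R2 = {P1, P2, P3, P4}, so the common attributes are not a superkey of either fragment. The join is lossy.

No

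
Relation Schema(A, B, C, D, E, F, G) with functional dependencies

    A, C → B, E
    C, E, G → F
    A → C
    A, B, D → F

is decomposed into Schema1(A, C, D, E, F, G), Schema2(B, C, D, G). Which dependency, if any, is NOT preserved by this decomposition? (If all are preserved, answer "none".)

A, C → B, E

Check A, C → B, E: no single fragment contains all of {A, B, C, E}, and the restricted closure of {A, C} across the fragments never reaches {B, E}.
C, E, G → F is preserved.
A → C is preserved.
A, B, D → F is preserved.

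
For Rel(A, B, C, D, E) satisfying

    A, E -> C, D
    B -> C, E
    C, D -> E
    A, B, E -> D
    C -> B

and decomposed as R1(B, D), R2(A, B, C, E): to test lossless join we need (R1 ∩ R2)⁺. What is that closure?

B, C, E

R1 ∩ R2 = {B}.
B → C, E applies, adding C, E
Closure: {B, C, E}.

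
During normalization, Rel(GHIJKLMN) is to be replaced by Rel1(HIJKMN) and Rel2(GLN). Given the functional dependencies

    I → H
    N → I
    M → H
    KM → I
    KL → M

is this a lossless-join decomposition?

No

Common attributes: Rel1 ∩ Rel2 = {N}.
Closure of {N}: N → I applies, adding I; I → H applies, adding H. So (N)⁺ = {HIN}.
The closure contains neither all of Rel1 = {HIJKMN} nor all of Rel2 = {GLN}, so the common attributes are not a superkey of either fragment. The join is lossy.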